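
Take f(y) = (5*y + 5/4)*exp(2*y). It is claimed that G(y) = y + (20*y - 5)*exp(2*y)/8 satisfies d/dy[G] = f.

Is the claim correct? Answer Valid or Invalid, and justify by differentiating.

Invalid: d/dy[G] - f = 1, which is not 0.

d/dy[G] = 5*y*exp(2*y) + 5*exp(2*y)/4 + 1
d/dy[G] - f(y) = 1 != 0.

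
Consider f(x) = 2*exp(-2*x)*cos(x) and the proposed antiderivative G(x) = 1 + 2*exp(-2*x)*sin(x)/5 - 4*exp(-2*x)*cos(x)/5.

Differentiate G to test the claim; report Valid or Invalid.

Valid: G'(x) = f(x).

d/dx[G] = 2*exp(-2*x)*cos(x)
This equals f(x) exactly, so the claim holds.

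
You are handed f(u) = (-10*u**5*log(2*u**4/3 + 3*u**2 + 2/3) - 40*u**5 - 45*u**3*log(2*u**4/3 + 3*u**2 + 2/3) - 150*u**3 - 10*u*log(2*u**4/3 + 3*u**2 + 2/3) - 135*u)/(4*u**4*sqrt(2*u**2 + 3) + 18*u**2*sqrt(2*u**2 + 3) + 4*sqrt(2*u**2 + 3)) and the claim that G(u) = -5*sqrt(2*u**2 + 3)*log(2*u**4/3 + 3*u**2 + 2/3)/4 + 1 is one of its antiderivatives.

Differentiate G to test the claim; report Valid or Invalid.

d/du[G] = (-10*u**5*log(2*u**4/3 + 3*u**2 + 2/3) - 40*u**5 - 45*u**3*log(2*u**4/3 + 3*u**2 + 2/3) - 150*u**3 - 10*u*log(2*u**4/3 + 3*u**2 + 2/3) - 135*u)/(4*u**4*sqrt(2*u**2 + 3) + 18*u**2*sqrt(2*u**2 + 3) + 4*sqrt(2*u**2 + 3))
This equals f(u) exactly, so the claim holds.

Valid. The derivative of G reproduces f.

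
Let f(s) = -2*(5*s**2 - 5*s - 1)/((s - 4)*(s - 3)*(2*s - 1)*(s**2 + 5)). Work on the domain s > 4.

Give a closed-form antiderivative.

An antiderivative is F(s) = (-1180*log(s - 4) + 1218*log(s - 3) + 72*log(s - 1/2) - 55*log(s**2 + 5) + 206*sqrt(5)*atan(sqrt(5)*s/5))/1470.

Factor the denominator ((s - 4)*(s - 3)*(2*s - 1)*(s**2 + 5)) and decompose: f = -(11*s - 103)/(147*(s**2 + 5)) + 24/(245*(2*s - 1)) + 29/(35*(s - 3)) - 118/(147*(s - 4)); each piece integrates to a log, atan, or power term.
Check: d/ds[(-1180*log(s - 4) + 1218*log(s - 3) + 72*log(s - 1/2) - 55*log(s**2 + 5) + 206*sqrt(5)*atan(sqrt(5)*s/5))/1470] = (-10*s**2 + 10*s + 2)/(2*s**5 - 15*s**4 + 41*s**3 - 87*s**2 + 155*s - 60), which equals f(s).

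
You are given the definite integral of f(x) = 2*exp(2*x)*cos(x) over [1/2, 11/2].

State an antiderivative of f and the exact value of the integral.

Whatever form F(x) takes, F'(x) = f(x) is non-negotiable.
F(x) = 2*exp(2*x)*sin(x)/5 + 4*exp(2*x)*cos(x)/5 is an antiderivative of f.
Check: d/dx[2*exp(2*x)*sin(x)/5 + 4*exp(2*x)*cos(x)/5] = 2*exp(2*x)*cos(x) = f(x).
F(11/2) = 2*exp(11)*sin(11/2)/5 + 4*exp(11)*cos(11/2)/5; F(1/2) = 2*exp(1)*sin(1/2)/5 + 4*exp(1)*cos(1/2)/5.
Integral = F(11/2) - F(1/2) = 2*exp(11)*sin(11/2)/5 - 4*exp(1)*cos(1/2)/5 - 2*exp(1)*sin(1/2)/5 + 4*exp(11)*cos(11/2)/5.

Antiderivative: F(x) = 2*exp(2*x)*sin(x)/5 + 4*exp(2*x)*cos(x)/5; value = 2*exp(11)*sin(11/2)/5 - 4*exp(1)*cos(1/2)/5 - 2*exp(1)*sin(1/2)/5 + 4*exp(11)*cos(11/2)/5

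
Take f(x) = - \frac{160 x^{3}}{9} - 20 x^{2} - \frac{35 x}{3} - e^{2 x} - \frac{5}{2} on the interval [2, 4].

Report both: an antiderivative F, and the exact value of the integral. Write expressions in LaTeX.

Antiderivative: F(x) = \frac{- 5 \left(- 8 x^{2} - 6 x - 3\right)^{2} - 36 e^{2 x}}{72}; value = -1515 - \frac{e^{8}}{2} + \frac{e^{4}}{2}

The integrand splits into summands that can be handled one at a time.
F(x) = \frac{- 5 \left(- 8 x^{2} - 6 x - 3\right)^{2} - 36 e^{2 x}}{72} is an antiderivative of f.
Check: d/dx[\frac{- 5 \left(- 8 x^{2} - 6 x - 3\right)^{2} - 36 e^{2 x}}{72}] = - \frac{160 x^{3}}{9} - 20 x^{2} - \frac{35 x}{3} - e^{2 x} - \frac{5}{2} = f(x).
F(4) = - \frac{120125}{72} - \frac{e^{8}}{2}; F(2) = - \frac{11045}{72} - \frac{e^{4}}{2}.
Integral = F(4) - F(2) = -1515 - \frac{e^{8}}{2} + \frac{e^{4}}{2}.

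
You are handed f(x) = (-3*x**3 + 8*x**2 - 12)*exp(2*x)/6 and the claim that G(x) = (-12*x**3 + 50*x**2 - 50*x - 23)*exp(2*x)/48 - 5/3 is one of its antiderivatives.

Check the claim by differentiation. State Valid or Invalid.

Valid. The derivative of G reproduces f.

d/dx[G] = -x**3*exp(2*x)/2 + 4*x**2*exp(2*x)/3 - 2*exp(2*x)
This equals f(x) exactly, so the claim holds.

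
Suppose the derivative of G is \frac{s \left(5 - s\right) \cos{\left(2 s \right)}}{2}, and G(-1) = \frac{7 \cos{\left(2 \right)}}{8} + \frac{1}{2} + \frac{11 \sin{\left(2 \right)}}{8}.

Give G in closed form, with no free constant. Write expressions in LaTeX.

G(s) = - \frac{s^{2} \sin{\left(2 s \right)}}{4} + \frac{5 s \sin{\left(2 s \right)}}{4} - \frac{s \cos{\left(2 s \right)}}{4} + \frac{\sin{\left(2 s \right)}}{8} + \frac{5 \cos{\left(2 s \right)}}{8} + \frac{1}{2}

Any candidate G(s) must reproduce the stated G'(s) exactly.
A general antiderivative is - \frac{s^{2} \sin{\left(2 s \right)}}{4} + \frac{5 s \sin{\left(2 s \right)}}{4} - \frac{s \cos{\left(2 s \right)}}{4} + \frac{\sin{\left(2 s \right)}}{8} + \frac{5 \cos{\left(2 s \right)}}{8} + C.
The condition gives C = \frac{7 \cos{\left(2 \right)}}{8} + \frac{1}{2} + \frac{11 \sin{\left(2 \right)}}{8} - (\frac{7 \cos{\left(2 \right)}}{8} + \frac{11 \sin{\left(2 \right)}}{8}) = \frac{1}{2}.
So G(s) = - \frac{s^{2} \sin{\left(2 s \right)}}{4} + \frac{5 s \sin{\left(2 s \right)}}{4} - \frac{s \cos{\left(2 s \right)}}{4} + \frac{\sin{\left(2 s \right)}}{8} + \frac{5 \cos{\left(2 s \right)}}{8} + \frac{1}{2}.
Check: d/ds[- \frac{s^{2} \sin{\left(2 s \right)}}{4} + \frac{5 s \sin{\left(2 s \right)}}{4} - \frac{s \cos{\left(2 s \right)}}{4} + \frac{\sin{\left(2 s \right)}}{8} + \frac{5 \cos{\left(2 s \right)}}{8} + \frac{1}{2}] = - \frac{s^{2} \cos{\left(2 s \right)}}{2} + \frac{5 s \cos{\left(2 s \right)}}{2}, which equals G'(s).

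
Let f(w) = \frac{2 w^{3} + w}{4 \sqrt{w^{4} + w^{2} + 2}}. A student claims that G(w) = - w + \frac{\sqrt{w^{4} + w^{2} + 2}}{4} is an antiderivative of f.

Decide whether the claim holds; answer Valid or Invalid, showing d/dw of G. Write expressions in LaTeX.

d/dw[G] = \frac{2 w^{3} + w - 4 \sqrt{w^{4} + w^{2} + 2}}{4 \sqrt{w^{4} + w^{2} + 2}}
d/dw[G] - f(w) = -1 != 0.

Invalid: d/dw[G] - f = -1, which is not 0.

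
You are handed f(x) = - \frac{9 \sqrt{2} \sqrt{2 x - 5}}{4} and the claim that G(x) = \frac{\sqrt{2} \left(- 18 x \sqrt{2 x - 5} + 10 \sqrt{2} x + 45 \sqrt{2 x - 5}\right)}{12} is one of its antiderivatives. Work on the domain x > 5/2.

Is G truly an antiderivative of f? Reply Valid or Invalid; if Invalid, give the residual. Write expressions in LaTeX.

Invalid: d/dx[G] - f = \frac{5}{3}, which is not 0.

d/dx[G] = \frac{- 54 \sqrt{2} x + 20 \sqrt{2 x - 5} + 135 \sqrt{2}}{12 \sqrt{2 x - 5}}
d/dx[G] - f(x) = \frac{5}{3} != 0.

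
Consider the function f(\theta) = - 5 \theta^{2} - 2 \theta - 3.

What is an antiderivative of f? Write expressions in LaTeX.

An antiderivative is F(\theta) = - \frac{5 \theta^{3}}{3} - \theta^{2} - 3 \theta.

Integrate term by term and add the pieces.
Check: d/d\theta[- \frac{5 \theta^{3}}{3} - \theta^{2} - 3 \theta] = - 5 \theta^{2} - 2 \theta - 3 = f(\theta).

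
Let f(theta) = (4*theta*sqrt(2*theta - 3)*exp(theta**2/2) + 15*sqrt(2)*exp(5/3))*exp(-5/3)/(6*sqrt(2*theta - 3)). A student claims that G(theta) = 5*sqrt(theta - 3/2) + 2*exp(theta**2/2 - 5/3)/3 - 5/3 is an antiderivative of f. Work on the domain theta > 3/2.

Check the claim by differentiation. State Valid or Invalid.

d/dtheta[G] = (4*theta*sqrt(2*theta - 3)*exp(-5/3)*exp(theta**2/2) + 15*sqrt(2))/(6*sqrt(2*theta - 3))
This equals f(theta) exactly, so the claim holds.

Valid: G'(theta) = f(theta).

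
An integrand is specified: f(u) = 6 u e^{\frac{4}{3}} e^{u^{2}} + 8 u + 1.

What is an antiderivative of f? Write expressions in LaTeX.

The integrand splits into summands that can be handled one at a time.
Check: d/du[4 u^{2} + u + 3 e^{u^{2} + \frac{4}{3}}] = 6 u e^{\frac{4}{3}} e^{u^{2}} + 8 u + 1 = f(u).

An antiderivative is F(u) = 4 u^{2} + u + 3 e^{u^{2} + \frac{4}{3}}.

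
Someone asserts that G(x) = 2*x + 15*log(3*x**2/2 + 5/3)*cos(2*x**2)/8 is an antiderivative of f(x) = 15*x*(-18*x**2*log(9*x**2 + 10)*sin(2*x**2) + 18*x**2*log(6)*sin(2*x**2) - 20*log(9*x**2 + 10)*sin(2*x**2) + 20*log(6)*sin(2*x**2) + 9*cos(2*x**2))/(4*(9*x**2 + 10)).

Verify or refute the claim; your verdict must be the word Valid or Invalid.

d/dx[G] = (-270*x**3*log(9*x**2 + 10)*sin(2*x**2) + 270*x**3*log(6)*sin(2*x**2) + 72*x**2 - 300*x*log(9*x**2 + 10)*sin(2*x**2) + 300*x*log(6)*sin(2*x**2) + 135*x*cos(2*x**2) + 80)/(36*x**2 + 40)
d/dx[G] - f(x) = 2 != 0.

Invalid: d/dx[G] - f = 2, which is not 0.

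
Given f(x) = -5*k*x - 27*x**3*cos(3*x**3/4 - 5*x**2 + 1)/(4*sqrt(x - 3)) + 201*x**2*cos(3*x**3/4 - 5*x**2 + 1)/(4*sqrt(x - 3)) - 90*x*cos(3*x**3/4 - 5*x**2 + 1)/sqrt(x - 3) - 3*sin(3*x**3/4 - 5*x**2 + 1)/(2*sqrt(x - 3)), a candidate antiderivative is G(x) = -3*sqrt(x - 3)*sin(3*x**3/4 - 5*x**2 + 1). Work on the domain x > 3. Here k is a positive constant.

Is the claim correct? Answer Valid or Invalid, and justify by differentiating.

Invalid: d/dx[G] - f = 5*k*x, which is not 0.

d/dx[G] = (-27*x**3*cos(3*x**3/4 - 5*x**2 + 1) + 201*x**2*cos(3*x**3/4 - 5*x**2 + 1) - 360*x*cos(3*x**3/4 - 5*x**2 + 1) - 6*sin(3*x**3/4 - 5*x**2 + 1))/(4*sqrt(x - 3))
d/dx[G] - f(x) = 5*k*x != 0.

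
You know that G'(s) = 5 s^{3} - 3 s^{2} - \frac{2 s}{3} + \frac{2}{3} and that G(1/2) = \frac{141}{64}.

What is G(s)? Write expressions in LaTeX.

G(s) = \frac{5 s^{4}}{4} - s^{3} - \frac{s^{2}}{3} + \frac{2 s}{3} + 2

Integrate term by term and add the pieces.
A general antiderivative is \frac{5 s^{4}}{4} - s^{3} - \frac{s^{2}}{3} + \frac{2 s}{3} + C.
The condition gives C = \frac{141}{64} - (\frac{13}{64}) = 2.
So G(s) = \frac{5 s^{4}}{4} - s^{3} - \frac{s^{2}}{3} + \frac{2 s}{3} + 2.
Check: d/ds[\frac{5 s^{4}}{4} - s^{3} - \frac{s^{2}}{3} + \frac{2 s}{3} + 2] = 5 s^{3} - 3 s^{2} - \frac{2 s}{3} + \frac{2}{3} = G'(s).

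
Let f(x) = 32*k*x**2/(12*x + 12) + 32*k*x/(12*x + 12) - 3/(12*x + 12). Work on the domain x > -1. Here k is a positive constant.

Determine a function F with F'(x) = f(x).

The integrand splits into summands that can be handled one at a time.
Check: d/dx[(16*k*x**2 - 3*log(2*x + 2))/12] = (32*k*x**2 + 32*k*x - 3)/(12*x + 12), which equals f(x).

An antiderivative is F(x) = (16*k*x**2 - 3*log(2*x + 2))/12.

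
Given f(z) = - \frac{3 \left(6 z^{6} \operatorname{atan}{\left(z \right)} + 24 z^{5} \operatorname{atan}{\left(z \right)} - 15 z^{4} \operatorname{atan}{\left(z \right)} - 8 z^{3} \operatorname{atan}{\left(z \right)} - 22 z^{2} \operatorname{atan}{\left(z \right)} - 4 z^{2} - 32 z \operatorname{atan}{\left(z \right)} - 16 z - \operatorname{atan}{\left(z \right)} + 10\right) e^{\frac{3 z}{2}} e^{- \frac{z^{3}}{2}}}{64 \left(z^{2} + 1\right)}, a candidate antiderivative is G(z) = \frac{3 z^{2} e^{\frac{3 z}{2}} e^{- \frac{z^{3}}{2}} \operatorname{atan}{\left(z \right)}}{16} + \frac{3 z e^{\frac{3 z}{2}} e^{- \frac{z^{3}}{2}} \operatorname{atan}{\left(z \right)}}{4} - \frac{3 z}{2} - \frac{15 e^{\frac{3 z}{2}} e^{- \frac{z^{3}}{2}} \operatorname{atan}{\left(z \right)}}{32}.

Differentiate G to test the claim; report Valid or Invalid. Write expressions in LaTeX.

Invalid: d/dz[G] - f = - \frac{3}{2}, which is not 0.

d/dz[G] = \frac{- 18 z^{6} e^{\frac{3 z}{2}} e^{\frac{z^{3}}{2}} \operatorname{atan}{\left(z \right)} - 72 z^{5} e^{\frac{3 z}{2}} e^{\frac{z^{3}}{2}} \operatorname{atan}{\left(z \right)} + 45 z^{4} e^{\frac{3 z}{2}} e^{\frac{z^{3}}{2}} \operatorname{atan}{\left(z \right)} + 24 z^{3} e^{\frac{3 z}{2}} e^{\frac{z^{3}}{2}} \operatorname{atan}{\left(z \right)} + 66 z^{2} e^{\frac{3 z}{2}} e^{\frac{z^{3}}{2}} \operatorname{atan}{\left(z \right)} + 12 z^{2} e^{\frac{3 z}{2}} e^{\frac{z^{3}}{2}} - 96 z^{2} e^{z^{3}} + 96 z e^{\frac{3 z}{2}} e^{\frac{z^{3}}{2}} \operatorname{atan}{\left(z \right)} + 48 z e^{\frac{3 z}{2}} e^{\frac{z^{3}}{2}} + 3 e^{\frac{3 z}{2}} e^{\frac{z^{3}}{2}} \operatorname{atan}{\left(z \right)} - 30 e^{\frac{3 z}{2}} e^{\frac{z^{3}}{2}} - 96 e^{z^{3}}}{64 z^{2} e^{z^{3}} + 64 e^{z^{3}}}
d/dz[G] - f(z) = - \frac{3}{2} != 0.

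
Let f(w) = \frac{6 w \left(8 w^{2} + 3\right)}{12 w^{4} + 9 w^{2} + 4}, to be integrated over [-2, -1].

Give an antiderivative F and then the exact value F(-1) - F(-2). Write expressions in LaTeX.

Antiderivative: F(w) = \log{\left(2 w^{4} + \frac{3 w^{2}}{2} + \frac{2}{3} \right)}; value = - \log{\left(\frac{116}{3} \right)} + \log{\left(\frac{25}{6} \right)}

f matches the chain-rule pattern g'(h)*h' with inner function h(w) = 2 w^{4} + \frac{3 w^{2}}{2} + \frac{2}{3}; substituting u = h(w) collapses the integral.
F(w) = \log{\left(2 w^{4} + \frac{3 w^{2}}{2} + \frac{2}{3} \right)} is an antiderivative of f.
Check: d/dw[\log{\left(2 w^{4} + \frac{3 w^{2}}{2} + \frac{2}{3} \right)}] = \frac{48 w^{3} + 18 w}{12 w^{4} + 9 w^{2} + 4}, which equals f(w).
F(-1) = \log{\left(\frac{25}{6} \right)}; F(-2) = \log{\left(\frac{116}{3} \right)}.
Integral = F(-1) - F(-2) = - \log{\left(\frac{116}{3} \right)} + \log{\left(\frac{25}{6} \right)}.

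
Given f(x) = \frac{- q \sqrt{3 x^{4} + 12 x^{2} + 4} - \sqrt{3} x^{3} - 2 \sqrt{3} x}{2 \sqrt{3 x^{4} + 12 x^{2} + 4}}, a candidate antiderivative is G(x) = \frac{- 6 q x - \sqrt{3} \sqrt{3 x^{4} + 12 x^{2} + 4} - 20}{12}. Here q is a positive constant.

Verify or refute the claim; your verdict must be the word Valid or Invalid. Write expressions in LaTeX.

Valid - differentiating G returns exactly f.

d/dx[G] = \frac{- q \sqrt{3 x^{4} + 12 x^{2} + 4} - \sqrt{3} x^{3} - 2 \sqrt{3} x}{2 \sqrt{3 x^{4} + 12 x^{2} + 4}}
This equals f(x) exactly, so the claim holds.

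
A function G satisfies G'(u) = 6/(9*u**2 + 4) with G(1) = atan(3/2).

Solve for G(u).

Differentiate the proposed G(u) back; it has to land on the given G'(u).
A general antiderivative is atan(3*u/2) + C.
The condition gives C = atan(3/2) - (atan(3/2)) = 0.
So G(u) = atan(3*u/2).
Check: d/du[atan(3*u/2)] = 6/(9*u**2 + 4) = G'(u).

G(u) = atan(3*u/2)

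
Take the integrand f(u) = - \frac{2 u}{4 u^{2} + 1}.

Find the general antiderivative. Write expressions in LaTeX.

F(u) = - \frac{\log{\left(4 u^{2} + 1 \right)}}{4} + C

f matches the chain-rule pattern g'(h)*h' with inner function h(u) = 4 u^{2} + 1; substituting w = h(u) collapses the integral.
Check: d/du[- \frac{\log{\left(4 u^{2} + 1 \right)}}{4}] = - \frac{2 u}{4 u^{2} + 1} = f(u).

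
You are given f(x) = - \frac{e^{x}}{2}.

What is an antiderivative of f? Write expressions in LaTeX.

An antiderivative is F(x) = - \frac{e^{x}}{2}.

Whatever form F(x) takes, F'(x) = f(x) is non-negotiable.
Check: d/dx[- \frac{e^{x}}{2}] = - \frac{e^{x}}{2} = f(x).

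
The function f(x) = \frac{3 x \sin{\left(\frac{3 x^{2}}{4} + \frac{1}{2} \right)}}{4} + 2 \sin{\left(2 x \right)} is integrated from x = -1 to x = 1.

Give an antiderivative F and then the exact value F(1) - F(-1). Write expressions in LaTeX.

Integrate term by term and add the pieces.
F(x) = - \cos{\left(2 x \right)} - \frac{\cos{\left(\frac{3 x^{2}}{4} + \frac{1}{2} \right)}}{2} is an antiderivative of f.
Check: d/dx[- \cos{\left(2 x \right)} - \frac{\cos{\left(\frac{3 x^{2}}{4} + \frac{1}{2} \right)}}{2}] = \frac{3 x \sin{\left(\frac{3 x^{2}}{4} + \frac{1}{2} \right)}}{4} + 2 \sin{\left(2 x \right)} = f(x).
F(1) = - \frac{\cos{\left(\frac{5}{4} \right)}}{2} - \cos{\left(2 \right)}; F(-1) = - \frac{\cos{\left(\frac{5}{4} \right)}}{2} - \cos{\left(2 \right)}.
Integral = F(1) - F(-1) = 0.

Antiderivative: F(x) = - \cos{\left(2 x \right)} - \frac{\cos{\left(\frac{3 x^{2}}{4} + \frac{1}{2} \right)}}{2}; value = 0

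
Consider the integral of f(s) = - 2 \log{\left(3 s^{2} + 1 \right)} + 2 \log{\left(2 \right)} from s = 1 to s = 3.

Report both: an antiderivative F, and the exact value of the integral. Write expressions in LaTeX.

Antiderivative: F(s) = \frac{2 \left(- 3 s \log{\left(\frac{3 s^{2}}{2} + \frac{1}{2} \right)} + 6 s - 2 \sqrt{3} \operatorname{atan}{\left(\sqrt{3} s \right)}\right)}{3}; value = - 6 \log{\left(14 \right)} - \frac{4 \sqrt{3} \operatorname{atan}{\left(3 \sqrt{3} \right)}}{3} + 2 \log{\left(2 \right)} + \frac{4 \sqrt{3} \pi}{9} + 8

An antiderivative F(s) passes only if d/ds[F] lands on f(s) exactly.
F(s) = \frac{2 \left(- 3 s \log{\left(\frac{3 s^{2}}{2} + \frac{1}{2} \right)} + 6 s - 2 \sqrt{3} \operatorname{atan}{\left(\sqrt{3} s \right)}\right)}{3} is an antiderivative of f.
Check: d/ds[\frac{2 \left(- 3 s \log{\left(\frac{3 s^{2}}{2} + \frac{1}{2} \right)} + 6 s - 2 \sqrt{3} \operatorname{atan}{\left(\sqrt{3} s \right)}\right)}{3}] = - 2 \log{\left(3 s^{2} + 1 \right)} + 2 \log{\left(2 \right)} = f(s).
F(3) = - 6 \log{\left(14 \right)} - \frac{4 \sqrt{3} \operatorname{atan}{\left(3 \sqrt{3} \right)}}{3} + 12; F(1) = - \frac{4 \sqrt{3} \pi}{9} - 2 \log{\left(2 \right)} + 4.
Integral = F(3) - F(1) = - 6 \log{\left(14 \right)} - \frac{4 \sqrt{3} \operatorname{atan}{\left(3 \sqrt{3} \right)}}{3} + 2 \log{\left(2 \right)} + \frac{4 \sqrt{3} \pi}{9} + 8.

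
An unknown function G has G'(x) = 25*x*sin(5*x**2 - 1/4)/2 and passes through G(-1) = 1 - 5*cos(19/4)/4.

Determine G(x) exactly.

The substitution u = 5*x**2 - 1/4 works: G'(x) is exactly (dG/du)*(du/dx) for that inner function.
A general antiderivative is -5*cos(5*x**2 - 1/4)/4 + C.
The condition gives C = 1 - 5*cos(19/4)/4 - (-5*cos(19/4)/4) = 1.
So G(x) = 1 - 5*cos(5*x**2 - 1/4)/4.
Check: d/dx[1 - 5*cos(5*x**2 - 1/4)/4] = 25*x*sin(5*x**2 - 1/4)/2 = G'(x).

G(x) = 1 - 5*cos(5*x**2 - 1/4)/4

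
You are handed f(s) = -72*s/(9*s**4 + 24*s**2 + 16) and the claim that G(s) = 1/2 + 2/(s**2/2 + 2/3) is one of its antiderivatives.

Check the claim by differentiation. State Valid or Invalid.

Valid. The derivative of G reproduces f.

d/ds[G] = -72*s/(9*s**4 + 24*s**2 + 16)
This equals f(s) exactly, so the claim holds.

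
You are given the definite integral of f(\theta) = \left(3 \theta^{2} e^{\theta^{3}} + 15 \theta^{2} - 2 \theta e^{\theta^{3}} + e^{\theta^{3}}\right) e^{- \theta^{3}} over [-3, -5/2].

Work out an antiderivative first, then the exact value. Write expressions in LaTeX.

For F(\theta) to be correct the identity F'(\theta) - f(\theta) = 0 must hold.
F(\theta) = \frac{\left(2 \theta^{3} e^{\theta^{3}} - 2 \theta^{2} e^{\theta^{3}} + 2 \theta e^{\theta^{3}} - e^{\theta^{3}} - 10\right) e^{- \theta^{3}}}{2} is an antiderivative of f.
Check: d/d\theta[\frac{\left(2 \theta^{3} e^{\theta^{3}} - 2 \theta^{2} e^{\theta^{3}} + 2 \theta e^{\theta^{3}} - e^{\theta^{3}} - 10\right) e^{- \theta^{3}}}{2}] = \left(3 \theta^{2} e^{\theta^{3}} + 15 \theta^{2} - 2 \theta e^{\theta^{3}} + e^{\theta^{3}}\right) e^{- \theta^{3}} = f(\theta).
F(-5/2) = - 5 e^{\frac{125}{8}} - \frac{199}{8}; F(-3) = - 5 e^{27} - \frac{79}{2}.
Integral = F(-5/2) - F(-3) = - 5 e^{\frac{125}{8}} + \frac{117}{8} + 5 e^{27}.

Antiderivative: F(\theta) = \frac{\left(2 \theta^{3} e^{\theta^{3}} - 2 \theta^{2} e^{\theta^{3}} + 2 \theta e^{\theta^{3}} - e^{\theta^{3}} - 10\right) e^{- \theta^{3}}}{2}; value = - 5 e^{\frac{125}{8}} + \frac{117}{8} + 5 e^{27}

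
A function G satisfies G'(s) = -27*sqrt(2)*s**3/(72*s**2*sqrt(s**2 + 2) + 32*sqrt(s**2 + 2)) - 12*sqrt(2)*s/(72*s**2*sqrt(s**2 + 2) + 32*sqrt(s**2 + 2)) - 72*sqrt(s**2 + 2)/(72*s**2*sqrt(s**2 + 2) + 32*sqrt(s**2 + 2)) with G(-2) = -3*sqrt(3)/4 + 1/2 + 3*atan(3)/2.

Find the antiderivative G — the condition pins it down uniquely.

The integrand splits into summands that can be handled one at a time.
A general antiderivative is -3*sqrt(s**2/2 + 1)/4 - 3*atan(3*s/2)/2 + C.
The condition gives C = -3*sqrt(3)/4 + 1/2 + 3*atan(3)/2 - (-3*sqrt(3)/4 + 3*atan(3)/2) = 1/2.
So G(s) = (-3*sqrt(2)*sqrt(s**2 + 2) - 12*atan(3*s/2) + 4)/8.
Check: d/ds[(-3*sqrt(2)*sqrt(s**2 + 2) - 12*atan(3*s/2) + 4)/8] = (-27*sqrt(2)*s**3 - 12*sqrt(2)*s - 72*sqrt(s**2 + 2))/(72*s**2*sqrt(s**2 + 2) + 32*sqrt(s**2 + 2)), which equals G'(s).

G(s) = (-3*sqrt(2)*sqrt(s**2 + 2) - 12*atan(3*s/2) + 4)/8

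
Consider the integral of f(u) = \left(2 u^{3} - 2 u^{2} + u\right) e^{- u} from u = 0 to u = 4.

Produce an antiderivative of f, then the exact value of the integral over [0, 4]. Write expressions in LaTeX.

Antiderivative: F(u) = \left(- 2 u^{3} - 4 u^{2} - 9 u - 9\right) e^{- u}; value = 9 - \frac{237}{e^{4}}

f has the shape v'r + vr' for v = - 2 u^{3} - 4 u^{2} - 9 u - 9 and r = e^{- u} — it is the derivative of the product v*r.
F(u) = \left(- 2 u^{3} - 4 u^{2} - 9 u - 9\right) e^{- u} is an antiderivative of f.
Check: d/du[\left(- 2 u^{3} - 4 u^{2} - 9 u - 9\right) e^{- u}] = \left(2 u^{3} - 2 u^{2} + u\right) e^{- u} = f(u).
F(4) = - \frac{237}{e^{4}}; F(0) = -9.
Integral = F(4) - F(0) = 9 - \frac{237}{e^{4}}.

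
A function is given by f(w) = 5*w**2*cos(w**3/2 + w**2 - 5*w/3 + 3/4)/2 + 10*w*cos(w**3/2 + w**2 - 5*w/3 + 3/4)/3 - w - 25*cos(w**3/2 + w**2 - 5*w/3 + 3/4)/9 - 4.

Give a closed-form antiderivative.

The integrand splits into summands that can be handled one at a time.
Check: d/dw[(-6*w**2 - 48*w + 20*sin(w**3/2 + w**2 - 5*w/3 + 3/4) + 15)/12] = 5*w**2*cos(w**3/2 + w**2 - 5*w/3 + 3/4)/2 + 10*w*cos(w**3/2 + w**2 - 5*w/3 + 3/4)/3 - w - 25*cos(w**3/2 + w**2 - 5*w/3 + 3/4)/9 - 4 = f(w).

An antiderivative is F(w) = (-6*w**2 - 48*w + 20*sin(w**3/2 + w**2 - 5*w/3 + 3/4) + 15)/12.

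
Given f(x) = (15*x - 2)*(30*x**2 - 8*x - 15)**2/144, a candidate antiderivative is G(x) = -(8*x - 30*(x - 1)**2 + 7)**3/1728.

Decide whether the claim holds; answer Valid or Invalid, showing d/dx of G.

d/dx[G] = 375*x**5/4 - 2125*x**4/4 + 13285*x**3/12 - 37247*x**2/36 + 61111*x/144 - 8993/144
d/dx[G] - f(x) = -1875*x**4/4 + 2375*x**3/2 - 4285*x**2/4 + 7277*x/18 - 8543/144 != 0.

Invalid: d/dx[G] - f = -1875*x**4/4 + 2375*x**3/2 - 4285*x**2/4 + 7277*x/18 - 8543/144, which is not 0.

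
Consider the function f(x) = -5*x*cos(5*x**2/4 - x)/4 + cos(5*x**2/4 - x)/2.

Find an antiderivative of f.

f matches the chain-rule pattern g'(h)*h' with inner function h(x) = 5*x**2/4 - x; substituting u = h(x) collapses the integral.
Check: d/dx[-sin(5*x**2/4 - x)/2] = -5*x*cos(5*x**2/4 - x)/4 + cos(5*x**2/4 - x)/2 = f(x).

An antiderivative is F(x) = -sin(5*x**2/4 - x)/2.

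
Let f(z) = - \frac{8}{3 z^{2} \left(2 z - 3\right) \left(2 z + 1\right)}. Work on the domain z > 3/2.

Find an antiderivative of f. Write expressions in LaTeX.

The denominator factors as 3 z^{2} \left(2 z - 3\right) \left(2 z + 1\right); partial fractions split f into directly integrable pieces: \frac{8}{3 \left(2 z + 1\right)} - \frac{8}{27 \left(2 z - 3\right)} - \frac{32}{27 z} + \frac{8}{9 z^{2}}.
Check: d/dz[- \frac{32 \log{\left(z \right)}}{27} - \frac{4 \log{\left(z - \frac{3}{2} \right)}}{27} + \frac{4 \log{\left(z + \frac{1}{2} \right)}}{3} - \frac{8}{9 z}] = - \frac{8}{12 z^{4} - 12 z^{3} - 9 z^{2}}, which equals f(z).

An antiderivative is F(z) = - \frac{32 \log{\left(z \right)}}{27} - \frac{4 \log{\left(z - \frac{3}{2} \right)}}{27} + \frac{4 \log{\left(z + \frac{1}{2} \right)}}{3} - \frac{8}{9 z}.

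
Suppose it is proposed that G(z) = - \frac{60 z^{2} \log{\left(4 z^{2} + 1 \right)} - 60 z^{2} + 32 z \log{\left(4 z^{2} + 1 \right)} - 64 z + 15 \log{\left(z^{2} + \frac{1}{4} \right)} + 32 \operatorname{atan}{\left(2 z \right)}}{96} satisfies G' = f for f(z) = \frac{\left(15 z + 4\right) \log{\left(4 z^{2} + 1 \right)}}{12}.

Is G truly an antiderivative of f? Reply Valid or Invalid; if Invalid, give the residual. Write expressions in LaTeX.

Invalid: d/dz[G] - f = - \frac{5 z \log{\left(4 z^{2} + 1 \right)}}{2} - \frac{2 \log{\left(4 z^{2} + 1 \right)}}{3}, which is not 0.

d/dz[G] = - \frac{5 z \log{\left(4 z^{2} + 1 \right)}}{4} - \frac{\log{\left(4 z^{2} + 1 \right)}}{3}
d/dz[G] - f(z) = - \frac{5 z \log{\left(4 z^{2} + 1 \right)}}{2} - \frac{2 \log{\left(4 z^{2} + 1 \right)}}{3} != 0.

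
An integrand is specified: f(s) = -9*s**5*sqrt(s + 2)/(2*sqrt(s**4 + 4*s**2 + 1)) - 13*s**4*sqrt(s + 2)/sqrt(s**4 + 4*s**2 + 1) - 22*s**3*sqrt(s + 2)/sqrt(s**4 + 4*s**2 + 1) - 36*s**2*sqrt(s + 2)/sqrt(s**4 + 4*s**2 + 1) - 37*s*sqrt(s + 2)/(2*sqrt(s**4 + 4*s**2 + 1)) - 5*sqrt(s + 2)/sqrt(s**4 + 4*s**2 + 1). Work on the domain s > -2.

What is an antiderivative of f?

An antiderivative is F(s) = -(s + 2)**(5/2)*sqrt(s**4 + 4*s**2 + 1).

Recognize the product-rule pattern: f = u'v + uv' with u = -(s + 2)**(5/2), v = sqrt(s**4 + 4*s**2 + 1), so integration by parts undoes it.
Check: d/ds[-(s + 2)**(5/2)*sqrt(s**4 + 4*s**2 + 1)] = (-9*s**5*sqrt(s + 2) - 26*s**4*sqrt(s + 2) - 44*s**3*sqrt(s + 2) - 72*s**2*sqrt(s + 2) - 37*s*sqrt(s + 2) - 10*sqrt(s + 2))/(2*sqrt(s**4 + 4*s**2 + 1)), which equals f(s).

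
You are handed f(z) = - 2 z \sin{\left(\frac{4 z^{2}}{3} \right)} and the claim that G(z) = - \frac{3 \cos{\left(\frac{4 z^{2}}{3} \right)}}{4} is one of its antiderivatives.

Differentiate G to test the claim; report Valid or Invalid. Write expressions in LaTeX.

Invalid: d/dz[G] - f = 4 z \sin{\left(\frac{4 z^{2}}{3} \right)}, which is not 0.

d/dz[G] = 2 z \sin{\left(\frac{4 z^{2}}{3} \right)}
d/dz[G] - f(z) = 4 z \sin{\left(\frac{4 z^{2}}{3} \right)} != 0.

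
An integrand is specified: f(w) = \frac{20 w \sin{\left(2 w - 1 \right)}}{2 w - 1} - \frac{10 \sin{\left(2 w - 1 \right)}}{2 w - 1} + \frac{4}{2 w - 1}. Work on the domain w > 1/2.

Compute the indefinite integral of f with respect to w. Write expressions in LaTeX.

F(w) = 2 \log{\left(2 w - 1 \right)} - 5 \cos{\left(2 w - 1 \right)} + C

Integrate term by term and add the pieces.
Check: d/dw[2 \log{\left(2 w - 1 \right)} - 5 \cos{\left(2 w - 1 \right)}] = \frac{20 w \sin{\left(2 w - 1 \right)} - 10 \sin{\left(2 w - 1 \right)} + 4}{2 w - 1}, which equals f(w).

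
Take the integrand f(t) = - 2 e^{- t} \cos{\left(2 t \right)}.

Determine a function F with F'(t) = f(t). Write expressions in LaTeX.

An antiderivative is F(t) = \frac{2 \left(- 2 \sin{\left(2 t \right)} + \cos{\left(2 t \right)}\right) e^{- t}}{5}.

Whatever form F(t) takes, F'(t) = f(t) is non-negotiable.
Check: d/dt[\frac{2 \left(- 2 \sin{\left(2 t \right)} + \cos{\left(2 t \right)}\right) e^{- t}}{5}] = - 2 e^{- t} \cos{\left(2 t \right)} = f(t).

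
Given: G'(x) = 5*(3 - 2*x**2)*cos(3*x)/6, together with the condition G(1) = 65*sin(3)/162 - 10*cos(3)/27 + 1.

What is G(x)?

Differentiate the proposed G(x) back; it has to land on the given G'(x).
A general antiderivative is -5*x**2*sin(3*x)/9 - 10*x*cos(3*x)/27 + 155*sin(3*x)/162 + C.
The condition gives C = 65*sin(3)/162 - 10*cos(3)/27 + 1 - (65*sin(3)/162 - 10*cos(3)/27) = 1.
So G(x) = -5*x**2*sin(3*x)/9 - 10*x*cos(3*x)/27 + 155*sin(3*x)/162 + 1.
Check: d/dx[-5*x**2*sin(3*x)/9 - 10*x*cos(3*x)/27 + 155*sin(3*x)/162 + 1] = -5*x**2*cos(3*x)/3 + 5*cos(3*x)/2, which equals G'(x).

G(x) = -5*x**2*sin(3*x)/9 - 10*x*cos(3*x)/27 + 155*sin(3*x)/162 + 1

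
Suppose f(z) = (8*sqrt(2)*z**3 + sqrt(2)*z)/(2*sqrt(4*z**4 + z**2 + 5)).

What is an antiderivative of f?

f matches the chain-rule pattern g'(h)*h' with inner function h(z) = 2*z**4 + z**2/2 + 5/2; substituting u = h(z) collapses the integral.
Check: d/dz[sqrt(2)*sqrt(4*z**4 + z**2 + 5)/2] = (8*sqrt(2)*z**3 + sqrt(2)*z)/(2*sqrt(4*z**4 + z**2 + 5)) = f(z).

An antiderivative is F(z) = sqrt(2)*sqrt(4*z**4 + z**2 + 5)/2.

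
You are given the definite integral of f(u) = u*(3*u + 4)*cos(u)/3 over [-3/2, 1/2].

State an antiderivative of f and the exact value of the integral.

Antiderivative: F(u) = (3*u**2*sin(u) + 4*u*sin(u) + 6*u*cos(u) - 6*sin(u) + 4*cos(u))/3; value = -7*sin(3/2)/4 - 13*sin(1/2)/12 + 5*cos(3/2)/3 + 7*cos(1/2)/3

Whatever form F(u) takes, F'(u) = f(u) is non-negotiable.
F(u) = (3*u**2*sin(u) + 4*u*sin(u) + 6*u*cos(u) - 6*sin(u) + 4*cos(u))/3 is an antiderivative of f.
Check: d/du[(3*u**2*sin(u) + 4*u*sin(u) + 6*u*cos(u) - 6*sin(u) + 4*cos(u))/3] = u**2*cos(u) + 4*u*cos(u)/3, which equals f(u).
F(1/2) = -13*sin(1/2)/12 + 7*cos(1/2)/3; F(-3/2) = -5*cos(3/2)/3 + 7*sin(3/2)/4.
Integral = F(1/2) - F(-3/2) = -7*sin(3/2)/4 - 13*sin(1/2)/12 + 5*cos(3/2)/3 + 7*cos(1/2)/3.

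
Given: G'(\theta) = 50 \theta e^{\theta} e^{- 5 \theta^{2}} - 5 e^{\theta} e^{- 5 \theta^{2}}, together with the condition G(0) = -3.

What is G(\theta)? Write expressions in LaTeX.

G(\theta) = 2 - 5 e^{- 5 \theta^{2} + \theta}

The substitution u = - 5 \theta^{2} + \theta works: G'(\theta) is exactly (dG/du)*(du/d\theta) for that inner function.
A general antiderivative is - 5 e^{- 5 \theta^{2} + \theta} + C.
The condition gives C = -3 - (-5) = 2.
So G(\theta) = 2 - 5 e^{- 5 \theta^{2} + \theta}.
Check: d/d\theta[2 - 5 e^{- 5 \theta^{2} + \theta}] = 50 \theta e^{\theta} e^{- 5 \theta^{2}} - 5 e^{\theta} e^{- 5 \theta^{2}} = G'(\theta).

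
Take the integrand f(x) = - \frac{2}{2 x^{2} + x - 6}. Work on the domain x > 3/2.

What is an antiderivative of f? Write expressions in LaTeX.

An antiderivative is F(x) = - \frac{2 \log{\left(x - \frac{3}{2} \right)}}{7} + \frac{2 \log{\left(x + 2 \right)}}{7}.

Factor the denominator (\left(x + 2\right) \left(2 x - 3\right)) and decompose: f = - \frac{4}{7 \left(2 x - 3\right)} + \frac{2}{7 \left(x + 2\right)}; each piece integrates to a log, atan, or power term.
Check: d/dx[- \frac{2 \log{\left(x - \frac{3}{2} \right)}}{7} + \frac{2 \log{\left(x + 2 \right)}}{7}] = - \frac{2}{2 x^{2} + x - 6} = f(x).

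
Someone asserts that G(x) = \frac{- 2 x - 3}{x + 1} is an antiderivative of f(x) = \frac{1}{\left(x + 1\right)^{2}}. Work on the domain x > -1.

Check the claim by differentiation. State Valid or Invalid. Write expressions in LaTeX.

Valid. The derivative of G reproduces f.

d/dx[G] = \frac{1}{x^{2} + 2 x + 1}
This equals f(x) exactly, so the claim holds.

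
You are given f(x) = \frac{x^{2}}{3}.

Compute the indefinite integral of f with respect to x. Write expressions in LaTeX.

F(x) = \frac{x^{3}}{9} + C

An antiderivative F(x) passes only if d/dx[F] lands on f(x) exactly.
Check: d/dx[\frac{x^{3}}{9}] = \frac{x^{2}}{3} = f(x).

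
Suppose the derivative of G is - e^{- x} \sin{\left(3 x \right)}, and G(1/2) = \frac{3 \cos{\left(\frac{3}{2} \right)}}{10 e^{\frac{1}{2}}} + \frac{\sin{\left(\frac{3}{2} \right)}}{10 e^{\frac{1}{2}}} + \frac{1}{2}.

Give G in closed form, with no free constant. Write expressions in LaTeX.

G(x) = \frac{1}{2} + \frac{e^{- x} \sin{\left(3 x \right)}}{10} + \frac{3 e^{- x} \cos{\left(3 x \right)}}{10}

A first test for any G(x): its x-derivative must equal the given G'(x).
A general antiderivative is \frac{e^{- x} \sin{\left(3 x \right)}}{10} + \frac{3 e^{- x} \cos{\left(3 x \right)}}{10} + C.
The condition gives C = \frac{3 \cos{\left(\frac{3}{2} \right)}}{10 e^{\frac{1}{2}}} + \frac{\sin{\left(\frac{3}{2} \right)}}{10 e^{\frac{1}{2}}} + \frac{1}{2} - (\frac{3 \cos{\left(\frac{3}{2} \right)}}{10 e^{\frac{1}{2}}} + \frac{\sin{\left(\frac{3}{2} \right)}}{10 e^{\frac{1}{2}}}) = \frac{1}{2}.
So G(x) = \frac{1}{2} + \frac{e^{- x} \sin{\left(3 x \right)}}{10} + \frac{3 e^{- x} \cos{\left(3 x \right)}}{10}.
Check: d/dx[\frac{1}{2} + \frac{e^{- x} \sin{\left(3 x \right)}}{10} + \frac{3 e^{- x} \cos{\left(3 x \right)}}{10}] = - e^{- x} \sin{\left(3 x \right)} = G'(x).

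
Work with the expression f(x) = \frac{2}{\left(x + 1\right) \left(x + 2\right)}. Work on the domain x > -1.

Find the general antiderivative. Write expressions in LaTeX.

F(x) = 2 \log{\left(x + 1 \right)} - 2 \log{\left(x + 2 \right)} + C

Factor the denominator (\left(x + 1\right) \left(x + 2\right)) and decompose: f = - \frac{2}{x + 2} + \frac{2}{x + 1}; each piece integrates to a log, atan, or power term.
Check: d/dx[2 \log{\left(x + 1 \right)} - 2 \log{\left(x + 2 \right)}] = \frac{2}{x^{2} + 3 x + 2}, which equals f(x).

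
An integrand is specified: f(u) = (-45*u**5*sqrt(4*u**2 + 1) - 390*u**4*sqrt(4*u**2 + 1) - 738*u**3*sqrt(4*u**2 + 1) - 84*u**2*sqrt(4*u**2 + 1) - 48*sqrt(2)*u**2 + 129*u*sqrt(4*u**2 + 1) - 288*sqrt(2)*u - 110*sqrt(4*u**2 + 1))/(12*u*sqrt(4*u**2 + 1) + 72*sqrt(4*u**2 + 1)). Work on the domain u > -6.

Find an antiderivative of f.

An antiderivative is F(u) = sqrt(2)*(-9*sqrt(2)*u**5 - 30*sqrt(2)*u**4 - 6*sqrt(2)*u**3 + 12*sqrt(2)*u**2 - 15*sqrt(2)*u - 24*sqrt(4*u**2 + 1) - 20*sqrt(2)*log(u/2 + 3) - 6*sqrt(2))/24.

A first test for any F(u): its u-derivative must equal f(u) identically.
Check: d/du[sqrt(2)*(-9*sqrt(2)*u**5 - 30*sqrt(2)*u**4 - 6*sqrt(2)*u**3 + 12*sqrt(2)*u**2 - 15*sqrt(2)*u - 24*sqrt(4*u**2 + 1) - 20*sqrt(2)*log(u/2 + 3) - 6*sqrt(2))/24] = (-45*u**5*sqrt(4*u**2 + 1) - 390*u**4*sqrt(4*u**2 + 1) - 738*u**3*sqrt(4*u**2 + 1) - 84*u**2*sqrt(4*u**2 + 1) - 48*sqrt(2)*u**2 + 129*u*sqrt(4*u**2 + 1) - 288*sqrt(2)*u - 110*sqrt(4*u**2 + 1))/(12*u*sqrt(4*u**2 + 1) + 72*sqrt(4*u**2 + 1)) = f(u).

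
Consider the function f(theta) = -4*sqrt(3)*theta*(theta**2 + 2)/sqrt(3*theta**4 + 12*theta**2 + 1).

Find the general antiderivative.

f matches the chain-rule pattern g'(h)*h' with inner function h(theta) = theta**4 + 4*theta**2 + 1/3; substituting u = h(theta) collapses the integral.
Check: d/dtheta[-2*sqrt(3)*sqrt(3*theta**4 + 12*theta**2 + 1)/3] = (-4*sqrt(3)*theta**3 - 8*sqrt(3)*theta)/sqrt(3*theta**4 + 12*theta**2 + 1), which equals f(theta).

F(theta) = -2*sqrt(3)*sqrt(3*theta**4 + 12*theta**2 + 1)/3 + C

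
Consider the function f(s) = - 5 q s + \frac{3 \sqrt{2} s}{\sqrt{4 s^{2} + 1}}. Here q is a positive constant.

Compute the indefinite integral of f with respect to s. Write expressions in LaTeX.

F(s) = \frac{- 10 q s^{2} + 3 \sqrt{2} \sqrt{4 s^{2} + 1}}{4} + C

The integrand splits into summands that can be handled one at a time.
Check: d/ds[\frac{- 10 q s^{2} + 3 \sqrt{2} \sqrt{4 s^{2} + 1}}{4}] = \frac{- 5 q s \sqrt{4 s^{2} + 1} + 3 \sqrt{2} s}{\sqrt{4 s^{2} + 1}}, which equals f(s).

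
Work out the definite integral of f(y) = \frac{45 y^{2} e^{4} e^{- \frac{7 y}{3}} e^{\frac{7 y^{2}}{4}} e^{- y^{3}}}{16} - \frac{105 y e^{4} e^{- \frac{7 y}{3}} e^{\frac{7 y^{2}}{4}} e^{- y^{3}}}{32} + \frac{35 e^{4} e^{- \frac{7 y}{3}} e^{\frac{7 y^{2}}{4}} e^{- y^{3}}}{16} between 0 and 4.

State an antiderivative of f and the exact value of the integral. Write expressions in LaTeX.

Recognize the product-rule pattern: f = u'v + uv' with u = - \frac{15 e^{y^{2} - \frac{2 y}{3} + 4}}{16}, v = e^{- y^{3} + \frac{3 y^{2}}{4} - \frac{5 y}{3}}, so integration by parts undoes it.
F(y) = - \frac{15 e^{y^{2} - \frac{2 y}{3} + 4} e^{- y^{3} + \frac{3 y^{2}}{4} - \frac{5 y}{3}}}{16} is an antiderivative of f.
Check: d/dy[- \frac{15 e^{y^{2} - \frac{2 y}{3} + 4} e^{- y^{3} + \frac{3 y^{2}}{4} - \frac{5 y}{3}}}{16}] = \frac{45 y^{2} e^{4} e^{- \frac{7 y}{3}} e^{\frac{7 y^{2}}{4}} e^{- y^{3}}}{16} - \frac{105 y e^{4} e^{- \frac{7 y}{3}} e^{\frac{7 y^{2}}{4}} e^{- y^{3}}}{32} + \frac{35 e^{4} e^{- \frac{7 y}{3}} e^{\frac{7 y^{2}}{4}} e^{- y^{3}}}{16} = f(y).
F(4) = - \frac{15}{16 e^{\frac{124}{3}}}; F(0) = - \frac{15 e^{4}}{16}.
Integral = F(4) - F(0) = - \frac{15}{16 e^{\frac{124}{3}}} + \frac{15 e^{4}}{16}.

Antiderivative: F(y) = - \frac{15 e^{y^{2} - \frac{2 y}{3} + 4} e^{- y^{3} + \frac{3 y^{2}}{4} - \frac{5 y}{3}}}{16}; value = - \frac{15}{16 e^{\frac{124}{3}}} + \frac{15 e^{4}}{16}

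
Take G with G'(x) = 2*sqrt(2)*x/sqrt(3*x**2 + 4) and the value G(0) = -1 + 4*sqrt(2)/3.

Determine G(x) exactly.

G'(x) matches the chain-rule pattern g'(h)*h' with inner function h(x) = 3*x**2/2 + 2; substituting u = h(x) collapses the integral.
A general antiderivative is 4*sqrt(3*x**2/2 + 2)/3 + C.
The condition gives C = -1 + 4*sqrt(2)/3 - (4*sqrt(2)/3) = -1.
So G(x) = 4*sqrt(3*x**2/2 + 2)/3 - 1.
Check: d/dx[4*sqrt(3*x**2/2 + 2)/3 - 1] = 2*sqrt(2)*x/sqrt(3*x**2 + 4) = G'(x).

G(x) = 4*sqrt(3*x**2/2 + 2)/3 - 1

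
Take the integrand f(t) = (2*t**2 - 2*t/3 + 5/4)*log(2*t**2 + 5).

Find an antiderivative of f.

Differentiate the proposed F(t) back; it has to land on f(t) exactly.
Check: d/dt[(-16*t**3 + 12*t**2 + 3*t*(8*t**2 - 4*t + 15)*log(2*t**2 + 5) + 30*t - 30*log(t**2 + 5/2) - 15*sqrt(10)*atan(sqrt(10)*t/5))/36] = 2*t**2*log(2*t**2 + 5) - 2*t*log(2*t**2 + 5)/3 + 5*log(2*t**2 + 5)/4, which equals f(t).

An antiderivative is F(t) = (-16*t**3 + 12*t**2 + 3*t*(8*t**2 - 4*t + 15)*log(2*t**2 + 5) + 30*t - 30*log(t**2 + 5/2) - 15*sqrt(10)*atan(sqrt(10)*t/5))/36.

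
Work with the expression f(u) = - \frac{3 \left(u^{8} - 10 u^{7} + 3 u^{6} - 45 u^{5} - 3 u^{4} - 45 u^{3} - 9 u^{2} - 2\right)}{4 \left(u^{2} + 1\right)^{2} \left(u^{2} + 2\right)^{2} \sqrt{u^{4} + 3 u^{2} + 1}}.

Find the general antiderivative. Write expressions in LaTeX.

A first test for any F(u): its u-derivative must equal f(u) identically.
Check: d/du[\frac{3 u \sqrt{u^{4} + 3 u^{2} + 1} - 15 \sqrt{u^{4} + 3 u^{2} + 1}}{4 u^{4} + 12 u^{2} + 8}] = \frac{- 3 u^{8} + 30 u^{7} - 9 u^{6} + 135 u^{5} + 9 u^{4} + 135 u^{3} + 27 u^{2} + 6}{4 u^{8} \sqrt{u^{4} + 3 u^{2} + 1} + 24 u^{6} \sqrt{u^{4} + 3 u^{2} + 1} + 52 u^{4} \sqrt{u^{4} + 3 u^{2} + 1} + 48 u^{2} \sqrt{u^{4} + 3 u^{2} + 1} + 16 \sqrt{u^{4} + 3 u^{2} + 1}}, which equals f(u).

F(u) = \frac{3 u \sqrt{u^{4} + 3 u^{2} + 1} - 15 \sqrt{u^{4} + 3 u^{2} + 1}}{4 u^{4} + 12 u^{2} + 8} + C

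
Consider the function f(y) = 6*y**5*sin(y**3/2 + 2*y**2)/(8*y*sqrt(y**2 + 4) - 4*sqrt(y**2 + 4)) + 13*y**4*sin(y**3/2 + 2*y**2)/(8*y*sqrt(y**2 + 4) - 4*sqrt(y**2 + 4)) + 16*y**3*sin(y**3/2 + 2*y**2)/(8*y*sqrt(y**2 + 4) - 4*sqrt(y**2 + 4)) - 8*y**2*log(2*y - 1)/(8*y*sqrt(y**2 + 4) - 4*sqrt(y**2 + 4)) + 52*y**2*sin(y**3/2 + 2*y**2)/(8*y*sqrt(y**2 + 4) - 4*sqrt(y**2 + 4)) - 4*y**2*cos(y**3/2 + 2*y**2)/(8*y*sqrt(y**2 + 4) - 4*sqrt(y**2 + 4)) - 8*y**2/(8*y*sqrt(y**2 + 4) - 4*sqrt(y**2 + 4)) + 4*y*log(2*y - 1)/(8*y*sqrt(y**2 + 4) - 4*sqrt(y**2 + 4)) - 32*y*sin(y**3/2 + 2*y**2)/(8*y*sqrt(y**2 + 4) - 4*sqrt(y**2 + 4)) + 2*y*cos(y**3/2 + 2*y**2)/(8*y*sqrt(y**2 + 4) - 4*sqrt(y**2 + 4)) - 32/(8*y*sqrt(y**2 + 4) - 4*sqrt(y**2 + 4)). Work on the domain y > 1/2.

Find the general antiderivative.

F(y) = sqrt(y**2 + 4)*(-2*log(2*y - 1) - cos(y**3/2 + 2*y**2))/2 + C

f has the shape u'v + uv' for u = sqrt(y**2 + 4)/2 and v = -2*log(2*y - 1) - cos(y**3/2 + 2*y**2) — it is the derivative of the product u*v.
Check: d/dy[sqrt(y**2 + 4)*(-2*log(2*y - 1) - cos(y**3/2 + 2*y**2))/2] = (6*y**5*sin(y**3/2 + 2*y**2) + 13*y**4*sin(y**3/2 + 2*y**2) + 16*y**3*sin(y**3/2 + 2*y**2) - 8*y**2*log(2*y - 1) + 52*y**2*sin(y**3/2 + 2*y**2) - 4*y**2*cos(y**3/2 + 2*y**2) - 8*y**2 + 4*y*log(2*y - 1) - 32*y*sin(y**3/2 + 2*y**2) + 2*y*cos(y**3/2 + 2*y**2) - 32)/(8*y*sqrt(y**2 + 4) - 4*sqrt(y**2 + 4)), which equals f(y).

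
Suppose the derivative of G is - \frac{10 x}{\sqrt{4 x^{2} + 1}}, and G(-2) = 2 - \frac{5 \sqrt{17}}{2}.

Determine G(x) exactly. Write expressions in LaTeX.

The substitution u = 4 x^{2} + 1 works: G'(x) is exactly (dG/du)*(du/dx) for that inner function.
A general antiderivative is - \frac{5 \sqrt{4 x^{2} + 1}}{2} + C.
The condition gives C = 2 - \frac{5 \sqrt{17}}{2} - (- \frac{5 \sqrt{17}}{2}) = 2.
So G(x) = 2 - \frac{5 \sqrt{4 x^{2} + 1}}{2}.
Check: d/dx[2 - \frac{5 \sqrt{4 x^{2} + 1}}{2}] = - \frac{10 x}{\sqrt{4 x^{2} + 1}} = G'(x).

G(x) = 2 - \frac{5 \sqrt{4 x^{2} + 1}}{2}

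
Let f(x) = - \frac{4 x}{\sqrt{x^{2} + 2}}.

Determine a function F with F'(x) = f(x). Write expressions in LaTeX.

f matches the chain-rule pattern g'(h)*h' with inner function h(x) = x^{2} + 2; substituting u = h(x) collapses the integral.
Check: d/dx[- 4 \sqrt{x^{2} + 2}] = - \frac{4 x}{\sqrt{x^{2} + 2}} = f(x).

An antiderivative is F(x) = - 4 \sqrt{x^{2} + 2}.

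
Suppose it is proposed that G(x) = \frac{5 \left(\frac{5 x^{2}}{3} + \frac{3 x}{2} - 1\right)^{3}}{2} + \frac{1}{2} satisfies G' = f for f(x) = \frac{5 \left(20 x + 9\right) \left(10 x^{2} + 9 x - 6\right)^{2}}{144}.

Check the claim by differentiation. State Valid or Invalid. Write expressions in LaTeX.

Valid - differentiating G returns exactly f.

d/dx[G] = \frac{625 x^{5}}{9} + \frac{625 x^{4}}{4} + \frac{175 x^{3}}{6} - \frac{1395 x^{2}}{16} - \frac{35 x}{4} + \frac{45}{4}
This equals f(x) exactly, so the claim holds.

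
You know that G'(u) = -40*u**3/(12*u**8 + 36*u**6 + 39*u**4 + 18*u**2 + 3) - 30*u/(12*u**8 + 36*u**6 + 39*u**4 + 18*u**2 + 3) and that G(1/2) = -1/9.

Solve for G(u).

The substitution w = 2*u**4 + 3*u**2 + 1 works: G'(u) is exactly (dG/dw)*(dw/du) for that inner function.
A general antiderivative is 5/(3*(2*u**4 + 3*u**2 + 1)) + C.
The condition gives C = -1/9 - (8/9) = -1.
So G(u) = -1 + 5/(6*u**4 + 9*u**2 + 3).
Check: d/du[-1 + 5/(6*u**4 + 9*u**2 + 3)] = (-40*u**3 - 30*u)/(12*u**8 + 36*u**6 + 39*u**4 + 18*u**2 + 3), which equals G'(u).

G(u) = -1 + 5/(6*u**4 + 9*u**2 + 3)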